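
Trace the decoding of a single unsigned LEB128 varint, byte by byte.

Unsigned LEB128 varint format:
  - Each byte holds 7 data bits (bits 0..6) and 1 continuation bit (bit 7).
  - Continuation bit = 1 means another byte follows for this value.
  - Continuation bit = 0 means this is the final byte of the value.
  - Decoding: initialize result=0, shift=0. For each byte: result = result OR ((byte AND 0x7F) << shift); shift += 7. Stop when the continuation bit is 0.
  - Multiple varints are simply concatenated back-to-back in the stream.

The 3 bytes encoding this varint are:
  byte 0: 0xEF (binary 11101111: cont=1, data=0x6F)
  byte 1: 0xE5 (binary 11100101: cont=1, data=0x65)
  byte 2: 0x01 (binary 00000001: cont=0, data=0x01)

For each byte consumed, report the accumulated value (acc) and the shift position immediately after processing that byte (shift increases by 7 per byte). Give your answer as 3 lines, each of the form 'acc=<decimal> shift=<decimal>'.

byte 0=0xEF: payload=0x6F=111, contrib = 111<<0 = 111; acc -> 111, shift -> 7
byte 1=0xE5: payload=0x65=101, contrib = 101<<7 = 12928; acc -> 13039, shift -> 14
byte 2=0x01: payload=0x01=1, contrib = 1<<14 = 16384; acc -> 29423, shift -> 21

Answer: acc=111 shift=7
acc=13039 shift=14
acc=29423 shift=21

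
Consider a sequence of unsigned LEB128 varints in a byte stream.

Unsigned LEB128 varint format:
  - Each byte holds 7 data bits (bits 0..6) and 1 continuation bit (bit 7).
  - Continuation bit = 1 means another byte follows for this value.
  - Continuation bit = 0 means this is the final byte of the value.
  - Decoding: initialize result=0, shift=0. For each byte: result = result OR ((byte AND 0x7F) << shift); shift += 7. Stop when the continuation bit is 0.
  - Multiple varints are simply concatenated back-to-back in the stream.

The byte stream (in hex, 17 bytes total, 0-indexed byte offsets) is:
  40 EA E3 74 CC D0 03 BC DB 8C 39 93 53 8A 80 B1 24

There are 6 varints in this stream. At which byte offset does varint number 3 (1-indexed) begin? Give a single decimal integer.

  byte[0]=0x40 cont=0 payload=0x40=64: acc |= 64<<0 -> acc=64 shift=7 [end]
Varint 1: bytes[0:1] = 40 -> value 64 (1 byte(s))
  byte[1]=0xEA cont=1 payload=0x6A=106: acc |= 106<<0 -> acc=106 shift=7
  byte[2]=0xE3 cont=1 payload=0x63=99: acc |= 99<<7 -> acc=12778 shift=14
  byte[3]=0x74 cont=0 payload=0x74=116: acc |= 116<<14 -> acc=1913322 shift=21 [end]
Varint 2: bytes[1:4] = EA E3 74 -> value 1913322 (3 byte(s))
  byte[4]=0xCC cont=1 payload=0x4C=76: acc |= 76<<0 -> acc=76 shift=7
  byte[5]=0xD0 cont=1 payload=0x50=80: acc |= 80<<7 -> acc=10316 shift=14
  byte[6]=0x03 cont=0 payload=0x03=3: acc |= 3<<14 -> acc=59468 shift=21 [end]
Varint 3: bytes[4:7] = CC D0 03 -> value 59468 (3 byte(s))
  byte[7]=0xBC cont=1 payload=0x3C=60: acc |= 60<<0 -> acc=60 shift=7
  byte[8]=0xDB cont=1 payload=0x5B=91: acc |= 91<<7 -> acc=11708 shift=14
  byte[9]=0x8C cont=1 payload=0x0C=12: acc |= 12<<14 -> acc=208316 shift=21
  byte[10]=0x39 cont=0 payload=0x39=57: acc |= 57<<21 -> acc=119745980 shift=28 [end]
Varint 4: bytes[7:11] = BC DB 8C 39 -> value 119745980 (4 byte(s))
  byte[11]=0x93 cont=1 payload=0x13=19: acc |= 19<<0 -> acc=19 shift=7
  byte[12]=0x53 cont=0 payload=0x53=83: acc |= 83<<7 -> acc=10643 shift=14 [end]
Varint 5: bytes[11:13] = 93 53 -> value 10643 (2 byte(s))
  byte[13]=0x8A cont=1 payload=0x0A=10: acc |= 10<<0 -> acc=10 shift=7
  byte[14]=0x80 cont=1 payload=0x00=0: acc |= 0<<7 -> acc=10 shift=14
  byte[15]=0xB1 cont=1 payload=0x31=49: acc |= 49<<14 -> acc=802826 shift=21
  byte[16]=0x24 cont=0 payload=0x24=36: acc |= 36<<21 -> acc=76300298 shift=28 [end]
Varint 6: bytes[13:17] = 8A 80 B1 24 -> value 76300298 (4 byte(s))

Answer: 4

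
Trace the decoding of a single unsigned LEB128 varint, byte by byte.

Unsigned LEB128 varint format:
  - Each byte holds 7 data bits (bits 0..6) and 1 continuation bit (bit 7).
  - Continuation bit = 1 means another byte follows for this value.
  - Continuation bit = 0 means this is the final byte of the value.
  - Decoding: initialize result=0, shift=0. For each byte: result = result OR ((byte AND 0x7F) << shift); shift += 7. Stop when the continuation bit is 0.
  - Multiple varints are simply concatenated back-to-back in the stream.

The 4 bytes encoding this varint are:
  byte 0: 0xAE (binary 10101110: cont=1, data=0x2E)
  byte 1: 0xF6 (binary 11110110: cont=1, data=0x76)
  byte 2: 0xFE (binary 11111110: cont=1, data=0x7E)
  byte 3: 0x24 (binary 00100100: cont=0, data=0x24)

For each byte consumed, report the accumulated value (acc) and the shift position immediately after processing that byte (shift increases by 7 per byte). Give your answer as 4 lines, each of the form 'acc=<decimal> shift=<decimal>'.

Answer: acc=46 shift=7
acc=15150 shift=14
acc=2079534 shift=21
acc=77577006 shift=28

Derivation:
byte 0=0xAE: payload=0x2E=46, contrib = 46<<0 = 46; acc -> 46, shift -> 7
byte 1=0xF6: payload=0x76=118, contrib = 118<<7 = 15104; acc -> 15150, shift -> 14
byte 2=0xFE: payload=0x7E=126, contrib = 126<<14 = 2064384; acc -> 2079534, shift -> 21
byte 3=0x24: payload=0x24=36, contrib = 36<<21 = 75497472; acc -> 77577006, shift -> 28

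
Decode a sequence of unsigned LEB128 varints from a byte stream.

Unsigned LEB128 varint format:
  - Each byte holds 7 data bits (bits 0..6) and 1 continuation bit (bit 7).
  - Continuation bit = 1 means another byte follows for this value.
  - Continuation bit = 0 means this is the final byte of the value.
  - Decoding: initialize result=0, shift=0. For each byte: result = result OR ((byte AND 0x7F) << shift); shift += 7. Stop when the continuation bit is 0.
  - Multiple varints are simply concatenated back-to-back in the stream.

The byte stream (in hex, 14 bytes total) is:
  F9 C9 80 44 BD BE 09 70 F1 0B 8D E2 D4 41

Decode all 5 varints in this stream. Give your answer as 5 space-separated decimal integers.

  byte[0]=0xF9 cont=1 payload=0x79=121: acc |= 121<<0 -> acc=121 shift=7
  byte[1]=0xC9 cont=1 payload=0x49=73: acc |= 73<<7 -> acc=9465 shift=14
  byte[2]=0x80 cont=1 payload=0x00=0: acc |= 0<<14 -> acc=9465 shift=21
  byte[3]=0x44 cont=0 payload=0x44=68: acc |= 68<<21 -> acc=142615801 shift=28 [end]
Varint 1: bytes[0:4] = F9 C9 80 44 -> value 142615801 (4 byte(s))
  byte[4]=0xBD cont=1 payload=0x3D=61: acc |= 61<<0 -> acc=61 shift=7
  byte[5]=0xBE cont=1 payload=0x3E=62: acc |= 62<<7 -> acc=7997 shift=14
  byte[6]=0x09 cont=0 payload=0x09=9: acc |= 9<<14 -> acc=155453 shift=21 [end]
Varint 2: bytes[4:7] = BD BE 09 -> value 155453 (3 byte(s))
  byte[7]=0x70 cont=0 payload=0x70=112: acc |= 112<<0 -> acc=112 shift=7 [end]
Varint 3: bytes[7:8] = 70 -> value 112 (1 byte(s))
  byte[8]=0xF1 cont=1 payload=0x71=113: acc |= 113<<0 -> acc=113 shift=7
  byte[9]=0x0B cont=0 payload=0x0B=11: acc |= 11<<7 -> acc=1521 shift=14 [end]
Varint 4: bytes[8:10] = F1 0B -> value 1521 (2 byte(s))
  byte[10]=0x8D cont=1 payload=0x0D=13: acc |= 13<<0 -> acc=13 shift=7
  byte[11]=0xE2 cont=1 payload=0x62=98: acc |= 98<<7 -> acc=12557 shift=14
  byte[12]=0xD4 cont=1 payload=0x54=84: acc |= 84<<14 -> acc=1388813 shift=21
  byte[13]=0x41 cont=0 payload=0x41=65: acc |= 65<<21 -> acc=137703693 shift=28 [end]
Varint 5: bytes[10:14] = 8D E2 D4 41 -> value 137703693 (4 byte(s))

Answer: 142615801 155453 112 1521 137703693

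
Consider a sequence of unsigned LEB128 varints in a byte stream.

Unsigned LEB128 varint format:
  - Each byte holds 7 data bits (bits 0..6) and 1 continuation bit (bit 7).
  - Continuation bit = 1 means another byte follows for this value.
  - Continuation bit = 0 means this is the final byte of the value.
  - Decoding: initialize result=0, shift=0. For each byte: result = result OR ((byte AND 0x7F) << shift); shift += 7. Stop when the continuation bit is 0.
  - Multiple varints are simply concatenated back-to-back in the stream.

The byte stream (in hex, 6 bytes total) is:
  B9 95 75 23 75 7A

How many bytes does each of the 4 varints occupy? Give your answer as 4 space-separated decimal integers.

  byte[0]=0xB9 cont=1 payload=0x39=57: acc |= 57<<0 -> acc=57 shift=7
  byte[1]=0x95 cont=1 payload=0x15=21: acc |= 21<<7 -> acc=2745 shift=14
  byte[2]=0x75 cont=0 payload=0x75=117: acc |= 117<<14 -> acc=1919673 shift=21 [end]
Varint 1: bytes[0:3] = B9 95 75 -> value 1919673 (3 byte(s))
  byte[3]=0x23 cont=0 payload=0x23=35: acc |= 35<<0 -> acc=35 shift=7 [end]
Varint 2: bytes[3:4] = 23 -> value 35 (1 byte(s))
  byte[4]=0x75 cont=0 payload=0x75=117: acc |= 117<<0 -> acc=117 shift=7 [end]
Varint 3: bytes[4:5] = 75 -> value 117 (1 byte(s))
  byte[5]=0x7A cont=0 payload=0x7A=122: acc |= 122<<0 -> acc=122 shift=7 [end]
Varint 4: bytes[5:6] = 7A -> value 122 (1 byte(s))

Answer: 3 1 1 1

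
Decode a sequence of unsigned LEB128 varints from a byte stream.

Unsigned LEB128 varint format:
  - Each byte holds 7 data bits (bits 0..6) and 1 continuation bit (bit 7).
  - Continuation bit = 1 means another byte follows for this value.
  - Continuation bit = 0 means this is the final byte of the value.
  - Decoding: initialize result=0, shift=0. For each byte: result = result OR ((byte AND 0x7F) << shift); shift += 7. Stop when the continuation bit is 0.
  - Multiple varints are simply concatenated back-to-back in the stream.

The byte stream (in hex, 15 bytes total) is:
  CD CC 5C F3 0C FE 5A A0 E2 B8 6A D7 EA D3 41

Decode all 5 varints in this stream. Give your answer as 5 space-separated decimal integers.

Answer: 1517133 1651 11646 223228192 137688407

Derivation:
  byte[0]=0xCD cont=1 payload=0x4D=77: acc |= 77<<0 -> acc=77 shift=7
  byte[1]=0xCC cont=1 payload=0x4C=76: acc |= 76<<7 -> acc=9805 shift=14
  byte[2]=0x5C cont=0 payload=0x5C=92: acc |= 92<<14 -> acc=1517133 shift=21 [end]
Varint 1: bytes[0:3] = CD CC 5C -> value 1517133 (3 byte(s))
  byte[3]=0xF3 cont=1 payload=0x73=115: acc |= 115<<0 -> acc=115 shift=7
  byte[4]=0x0C cont=0 payload=0x0C=12: acc |= 12<<7 -> acc=1651 shift=14 [end]
Varint 2: bytes[3:5] = F3 0C -> value 1651 (2 byte(s))
  byte[5]=0xFE cont=1 payload=0x7E=126: acc |= 126<<0 -> acc=126 shift=7
  byte[6]=0x5A cont=0 payload=0x5A=90: acc |= 90<<7 -> acc=11646 shift=14 [end]
Varint 3: bytes[5:7] = FE 5A -> value 11646 (2 byte(s))
  byte[7]=0xA0 cont=1 payload=0x20=32: acc |= 32<<0 -> acc=32 shift=7
  byte[8]=0xE2 cont=1 payload=0x62=98: acc |= 98<<7 -> acc=12576 shift=14
  byte[9]=0xB8 cont=1 payload=0x38=56: acc |= 56<<14 -> acc=930080 shift=21
  byte[10]=0x6A cont=0 payload=0x6A=106: acc |= 106<<21 -> acc=223228192 shift=28 [end]
Varint 4: bytes[7:11] = A0 E2 B8 6A -> value 223228192 (4 byte(s))
  byte[11]=0xD7 cont=1 payload=0x57=87: acc |= 87<<0 -> acc=87 shift=7
  byte[12]=0xEA cont=1 payload=0x6A=106: acc |= 106<<7 -> acc=13655 shift=14
  byte[13]=0xD3 cont=1 payload=0x53=83: acc |= 83<<14 -> acc=1373527 shift=21
  byte[14]=0x41 cont=0 payload=0x41=65: acc |= 65<<21 -> acc=137688407 shift=28 [end]
Varint 5: bytes[11:15] = D7 EA D3 41 -> value 137688407 (4 byte(s))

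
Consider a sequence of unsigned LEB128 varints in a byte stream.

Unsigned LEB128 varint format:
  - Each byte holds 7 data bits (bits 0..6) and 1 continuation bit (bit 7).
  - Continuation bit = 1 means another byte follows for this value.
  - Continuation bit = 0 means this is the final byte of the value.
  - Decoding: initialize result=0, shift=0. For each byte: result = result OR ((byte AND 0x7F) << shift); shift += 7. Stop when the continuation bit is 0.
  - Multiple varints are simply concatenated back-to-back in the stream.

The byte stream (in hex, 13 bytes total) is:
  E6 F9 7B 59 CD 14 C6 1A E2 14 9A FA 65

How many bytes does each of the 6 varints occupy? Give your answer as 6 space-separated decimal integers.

Answer: 3 1 2 2 2 3

Derivation:
  byte[0]=0xE6 cont=1 payload=0x66=102: acc |= 102<<0 -> acc=102 shift=7
  byte[1]=0xF9 cont=1 payload=0x79=121: acc |= 121<<7 -> acc=15590 shift=14
  byte[2]=0x7B cont=0 payload=0x7B=123: acc |= 123<<14 -> acc=2030822 shift=21 [end]
Varint 1: bytes[0:3] = E6 F9 7B -> value 2030822 (3 byte(s))
  byte[3]=0x59 cont=0 payload=0x59=89: acc |= 89<<0 -> acc=89 shift=7 [end]
Varint 2: bytes[3:4] = 59 -> value 89 (1 byte(s))
  byte[4]=0xCD cont=1 payload=0x4D=77: acc |= 77<<0 -> acc=77 shift=7
  byte[5]=0x14 cont=0 payload=0x14=20: acc |= 20<<7 -> acc=2637 shift=14 [end]
Varint 3: bytes[4:6] = CD 14 -> value 2637 (2 byte(s))
  byte[6]=0xC6 cont=1 payload=0x46=70: acc |= 70<<0 -> acc=70 shift=7
  byte[7]=0x1A cont=0 payload=0x1A=26: acc |= 26<<7 -> acc=3398 shift=14 [end]
Varint 4: bytes[6:8] = C6 1A -> value 3398 (2 byte(s))
  byte[8]=0xE2 cont=1 payload=0x62=98: acc |= 98<<0 -> acc=98 shift=7
  byte[9]=0x14 cont=0 payload=0x14=20: acc |= 20<<7 -> acc=2658 shift=14 [end]
Varint 5: bytes[8:10] = E2 14 -> value 2658 (2 byte(s))
  byte[10]=0x9A cont=1 payload=0x1A=26: acc |= 26<<0 -> acc=26 shift=7
  byte[11]=0xFA cont=1 payload=0x7A=122: acc |= 122<<7 -> acc=15642 shift=14
  byte[12]=0x65 cont=0 payload=0x65=101: acc |= 101<<14 -> acc=1670426 shift=21 [end]
Varint 6: bytes[10:13] = 9A FA 65 -> value 1670426 (3 byte(s))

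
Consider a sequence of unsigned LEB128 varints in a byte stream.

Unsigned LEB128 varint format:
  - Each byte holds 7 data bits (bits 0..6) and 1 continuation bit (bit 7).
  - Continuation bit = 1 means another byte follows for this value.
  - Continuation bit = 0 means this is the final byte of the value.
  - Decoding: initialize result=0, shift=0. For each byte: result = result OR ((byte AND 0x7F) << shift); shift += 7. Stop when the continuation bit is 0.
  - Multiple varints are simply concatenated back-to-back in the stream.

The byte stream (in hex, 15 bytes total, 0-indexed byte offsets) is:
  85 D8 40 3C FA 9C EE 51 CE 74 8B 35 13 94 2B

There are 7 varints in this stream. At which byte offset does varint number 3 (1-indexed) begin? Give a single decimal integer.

Answer: 4

Derivation:
  byte[0]=0x85 cont=1 payload=0x05=5: acc |= 5<<0 -> acc=5 shift=7
  byte[1]=0xD8 cont=1 payload=0x58=88: acc |= 88<<7 -> acc=11269 shift=14
  byte[2]=0x40 cont=0 payload=0x40=64: acc |= 64<<14 -> acc=1059845 shift=21 [end]
Varint 1: bytes[0:3] = 85 D8 40 -> value 1059845 (3 byte(s))
  byte[3]=0x3C cont=0 payload=0x3C=60: acc |= 60<<0 -> acc=60 shift=7 [end]
Varint 2: bytes[3:4] = 3C -> value 60 (1 byte(s))
  byte[4]=0xFA cont=1 payload=0x7A=122: acc |= 122<<0 -> acc=122 shift=7
  byte[5]=0x9C cont=1 payload=0x1C=28: acc |= 28<<7 -> acc=3706 shift=14
  byte[6]=0xEE cont=1 payload=0x6E=110: acc |= 110<<14 -> acc=1805946 shift=21
  byte[7]=0x51 cont=0 payload=0x51=81: acc |= 81<<21 -> acc=171675258 shift=28 [end]
Varint 3: bytes[4:8] = FA 9C EE 51 -> value 171675258 (4 byte(s))
  byte[8]=0xCE cont=1 payload=0x4E=78: acc |= 78<<0 -> acc=78 shift=7
  byte[9]=0x74 cont=0 payload=0x74=116: acc |= 116<<7 -> acc=14926 shift=14 [end]
Varint 4: bytes[8:10] = CE 74 -> value 14926 (2 byte(s))
  byte[10]=0x8B cont=1 payload=0x0B=11: acc |= 11<<0 -> acc=11 shift=7
  byte[11]=0x35 cont=0 payload=0x35=53: acc |= 53<<7 -> acc=6795 shift=14 [end]
Varint 5: bytes[10:12] = 8B 35 -> value 6795 (2 byte(s))
  byte[12]=0x13 cont=0 payload=0x13=19: acc |= 19<<0 -> acc=19 shift=7 [end]
Varint 6: bytes[12:13] = 13 -> value 19 (1 byte(s))
  byte[13]=0x94 cont=1 payload=0x14=20: acc |= 20<<0 -> acc=20 shift=7
  byte[14]=0x2B cont=0 payload=0x2B=43: acc |= 43<<7 -> acc=5524 shift=14 [end]
Varint 7: bytes[13:15] = 94 2B -> value 5524 (2 byte(s))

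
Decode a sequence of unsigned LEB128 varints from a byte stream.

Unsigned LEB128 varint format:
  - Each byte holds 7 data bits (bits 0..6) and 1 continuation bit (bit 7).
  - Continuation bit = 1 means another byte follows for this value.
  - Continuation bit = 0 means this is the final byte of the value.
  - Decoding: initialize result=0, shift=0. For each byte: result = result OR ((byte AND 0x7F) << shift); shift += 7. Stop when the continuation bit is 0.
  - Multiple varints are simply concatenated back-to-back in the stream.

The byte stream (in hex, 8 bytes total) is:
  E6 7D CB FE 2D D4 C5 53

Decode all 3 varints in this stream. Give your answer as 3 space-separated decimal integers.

Answer: 16102 753483 1368788

Derivation:
  byte[0]=0xE6 cont=1 payload=0x66=102: acc |= 102<<0 -> acc=102 shift=7
  byte[1]=0x7D cont=0 payload=0x7D=125: acc |= 125<<7 -> acc=16102 shift=14 [end]
Varint 1: bytes[0:2] = E6 7D -> value 16102 (2 byte(s))
  byte[2]=0xCB cont=1 payload=0x4B=75: acc |= 75<<0 -> acc=75 shift=7
  byte[3]=0xFE cont=1 payload=0x7E=126: acc |= 126<<7 -> acc=16203 shift=14
  byte[4]=0x2D cont=0 payload=0x2D=45: acc |= 45<<14 -> acc=753483 shift=21 [end]
Varint 2: bytes[2:5] = CB FE 2D -> value 753483 (3 byte(s))
  byte[5]=0xD4 cont=1 payload=0x54=84: acc |= 84<<0 -> acc=84 shift=7
  byte[6]=0xC5 cont=1 payload=0x45=69: acc |= 69<<7 -> acc=8916 shift=14
  byte[7]=0x53 cont=0 payload=0x53=83: acc |= 83<<14 -> acc=1368788 shift=21 [end]
Varint 3: bytes[5:8] = D4 C5 53 -> value 1368788 (3 byte(s))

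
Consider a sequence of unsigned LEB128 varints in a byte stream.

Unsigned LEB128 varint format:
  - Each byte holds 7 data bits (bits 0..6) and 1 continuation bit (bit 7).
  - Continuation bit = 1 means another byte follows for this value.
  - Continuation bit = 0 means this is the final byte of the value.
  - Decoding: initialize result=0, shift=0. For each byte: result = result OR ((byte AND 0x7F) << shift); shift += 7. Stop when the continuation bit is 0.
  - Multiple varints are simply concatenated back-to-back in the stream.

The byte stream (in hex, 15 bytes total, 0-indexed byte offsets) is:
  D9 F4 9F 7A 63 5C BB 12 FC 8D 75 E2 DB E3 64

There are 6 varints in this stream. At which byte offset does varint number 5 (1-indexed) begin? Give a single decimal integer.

  byte[0]=0xD9 cont=1 payload=0x59=89: acc |= 89<<0 -> acc=89 shift=7
  byte[1]=0xF4 cont=1 payload=0x74=116: acc |= 116<<7 -> acc=14937 shift=14
  byte[2]=0x9F cont=1 payload=0x1F=31: acc |= 31<<14 -> acc=522841 shift=21
  byte[3]=0x7A cont=0 payload=0x7A=122: acc |= 122<<21 -> acc=256375385 shift=28 [end]
Varint 1: bytes[0:4] = D9 F4 9F 7A -> value 256375385 (4 byte(s))
  byte[4]=0x63 cont=0 payload=0x63=99: acc |= 99<<0 -> acc=99 shift=7 [end]
Varint 2: bytes[4:5] = 63 -> value 99 (1 byte(s))
  byte[5]=0x5C cont=0 payload=0x5C=92: acc |= 92<<0 -> acc=92 shift=7 [end]
Varint 3: bytes[5:6] = 5C -> value 92 (1 byte(s))
  byte[6]=0xBB cont=1 payload=0x3B=59: acc |= 59<<0 -> acc=59 shift=7
  byte[7]=0x12 cont=0 payload=0x12=18: acc |= 18<<7 -> acc=2363 shift=14 [end]
Varint 4: bytes[6:8] = BB 12 -> value 2363 (2 byte(s))
  byte[8]=0xFC cont=1 payload=0x7C=124: acc |= 124<<0 -> acc=124 shift=7
  byte[9]=0x8D cont=1 payload=0x0D=13: acc |= 13<<7 -> acc=1788 shift=14
  byte[10]=0x75 cont=0 payload=0x75=117: acc |= 117<<14 -> acc=1918716 shift=21 [end]
Varint 5: bytes[8:11] = FC 8D 75 -> value 1918716 (3 byte(s))
  byte[11]=0xE2 cont=1 payload=0x62=98: acc |= 98<<0 -> acc=98 shift=7
  byte[12]=0xDB cont=1 payload=0x5B=91: acc |= 91<<7 -> acc=11746 shift=14
  byte[13]=0xE3 cont=1 payload=0x63=99: acc |= 99<<14 -> acc=1633762 shift=21
  byte[14]=0x64 cont=0 payload=0x64=100: acc |= 100<<21 -> acc=211348962 shift=28 [end]
Varint 6: bytes[11:15] = E2 DB E3 64 -> value 211348962 (4 byte(s))

Answer: 8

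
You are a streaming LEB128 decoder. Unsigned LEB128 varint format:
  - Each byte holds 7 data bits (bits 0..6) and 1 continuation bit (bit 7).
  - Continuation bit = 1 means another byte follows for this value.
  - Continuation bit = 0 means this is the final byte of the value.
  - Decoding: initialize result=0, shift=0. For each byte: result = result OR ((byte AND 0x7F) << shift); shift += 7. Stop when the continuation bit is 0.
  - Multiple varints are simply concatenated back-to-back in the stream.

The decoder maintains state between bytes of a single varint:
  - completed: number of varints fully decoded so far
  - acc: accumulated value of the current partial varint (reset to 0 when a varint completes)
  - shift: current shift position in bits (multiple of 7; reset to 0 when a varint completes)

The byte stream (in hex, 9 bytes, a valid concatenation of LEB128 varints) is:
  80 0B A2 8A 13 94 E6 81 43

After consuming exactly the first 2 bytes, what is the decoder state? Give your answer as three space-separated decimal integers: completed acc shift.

byte[0]=0x80 cont=1 payload=0x00: acc |= 0<<0 -> completed=0 acc=0 shift=7
byte[1]=0x0B cont=0 payload=0x0B: varint #1 complete (value=1408); reset -> completed=1 acc=0 shift=0

Answer: 1 0 0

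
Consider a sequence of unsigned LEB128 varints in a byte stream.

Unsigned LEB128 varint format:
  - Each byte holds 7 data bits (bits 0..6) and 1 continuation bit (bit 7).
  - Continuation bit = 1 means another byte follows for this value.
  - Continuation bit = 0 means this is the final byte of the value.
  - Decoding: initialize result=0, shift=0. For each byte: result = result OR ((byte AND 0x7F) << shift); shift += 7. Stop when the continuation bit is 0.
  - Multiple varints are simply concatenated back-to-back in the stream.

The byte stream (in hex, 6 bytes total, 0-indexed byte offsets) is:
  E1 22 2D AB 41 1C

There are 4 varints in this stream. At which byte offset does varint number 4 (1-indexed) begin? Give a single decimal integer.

  byte[0]=0xE1 cont=1 payload=0x61=97: acc |= 97<<0 -> acc=97 shift=7
  byte[1]=0x22 cont=0 payload=0x22=34: acc |= 34<<7 -> acc=4449 shift=14 [end]
Varint 1: bytes[0:2] = E1 22 -> value 4449 (2 byte(s))
  byte[2]=0x2D cont=0 payload=0x2D=45: acc |= 45<<0 -> acc=45 shift=7 [end]
Varint 2: bytes[2:3] = 2D -> value 45 (1 byte(s))
  byte[3]=0xAB cont=1 payload=0x2B=43: acc |= 43<<0 -> acc=43 shift=7
  byte[4]=0x41 cont=0 payload=0x41=65: acc |= 65<<7 -> acc=8363 shift=14 [end]
Varint 3: bytes[3:5] = AB 41 -> value 8363 (2 byte(s))
  byte[5]=0x1C cont=0 payload=0x1C=28: acc |= 28<<0 -> acc=28 shift=7 [end]
Varint 4: bytes[5:6] = 1C -> value 28 (1 byte(s))

Answer: 5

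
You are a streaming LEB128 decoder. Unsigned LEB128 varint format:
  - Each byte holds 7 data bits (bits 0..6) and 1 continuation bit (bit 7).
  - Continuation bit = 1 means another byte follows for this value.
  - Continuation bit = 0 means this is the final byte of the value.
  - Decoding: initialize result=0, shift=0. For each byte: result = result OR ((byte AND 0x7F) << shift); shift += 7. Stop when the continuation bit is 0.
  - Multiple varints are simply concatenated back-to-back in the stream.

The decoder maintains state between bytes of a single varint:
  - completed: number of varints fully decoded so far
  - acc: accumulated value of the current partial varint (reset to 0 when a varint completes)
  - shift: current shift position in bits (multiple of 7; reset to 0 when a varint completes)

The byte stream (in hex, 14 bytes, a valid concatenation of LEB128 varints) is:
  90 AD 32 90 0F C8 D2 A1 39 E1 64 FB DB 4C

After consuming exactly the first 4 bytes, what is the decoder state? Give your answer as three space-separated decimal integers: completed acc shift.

byte[0]=0x90 cont=1 payload=0x10: acc |= 16<<0 -> completed=0 acc=16 shift=7
byte[1]=0xAD cont=1 payload=0x2D: acc |= 45<<7 -> completed=0 acc=5776 shift=14
byte[2]=0x32 cont=0 payload=0x32: varint #1 complete (value=824976); reset -> completed=1 acc=0 shift=0
byte[3]=0x90 cont=1 payload=0x10: acc |= 16<<0 -> completed=1 acc=16 shift=7

Answer: 1 16 7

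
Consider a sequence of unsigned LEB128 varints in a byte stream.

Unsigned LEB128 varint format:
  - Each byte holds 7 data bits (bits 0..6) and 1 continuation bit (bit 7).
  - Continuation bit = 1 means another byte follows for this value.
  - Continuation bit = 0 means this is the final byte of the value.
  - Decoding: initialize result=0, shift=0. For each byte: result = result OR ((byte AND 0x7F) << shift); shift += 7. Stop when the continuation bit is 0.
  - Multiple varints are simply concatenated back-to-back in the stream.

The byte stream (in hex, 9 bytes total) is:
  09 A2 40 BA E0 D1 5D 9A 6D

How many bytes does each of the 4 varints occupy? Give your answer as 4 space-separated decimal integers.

  byte[0]=0x09 cont=0 payload=0x09=9: acc |= 9<<0 -> acc=9 shift=7 [end]
Varint 1: bytes[0:1] = 09 -> value 9 (1 byte(s))
  byte[1]=0xA2 cont=1 payload=0x22=34: acc |= 34<<0 -> acc=34 shift=7
  byte[2]=0x40 cont=0 payload=0x40=64: acc |= 64<<7 -> acc=8226 shift=14 [end]
Varint 2: bytes[1:3] = A2 40 -> value 8226 (2 byte(s))
  byte[3]=0xBA cont=1 payload=0x3A=58: acc |= 58<<0 -> acc=58 shift=7
  byte[4]=0xE0 cont=1 payload=0x60=96: acc |= 96<<7 -> acc=12346 shift=14
  byte[5]=0xD1 cont=1 payload=0x51=81: acc |= 81<<14 -> acc=1339450 shift=21
  byte[6]=0x5D cont=0 payload=0x5D=93: acc |= 93<<21 -> acc=196374586 shift=28 [end]
Varint 3: bytes[3:7] = BA E0 D1 5D -> value 196374586 (4 byte(s))
  byte[7]=0x9A cont=1 payload=0x1A=26: acc |= 26<<0 -> acc=26 shift=7
  byte[8]=0x6D cont=0 payload=0x6D=109: acc |= 109<<7 -> acc=13978 shift=14 [end]
Varint 4: bytes[7:9] = 9A 6D -> value 13978 (2 byte(s))

Answer: 1 2 4 2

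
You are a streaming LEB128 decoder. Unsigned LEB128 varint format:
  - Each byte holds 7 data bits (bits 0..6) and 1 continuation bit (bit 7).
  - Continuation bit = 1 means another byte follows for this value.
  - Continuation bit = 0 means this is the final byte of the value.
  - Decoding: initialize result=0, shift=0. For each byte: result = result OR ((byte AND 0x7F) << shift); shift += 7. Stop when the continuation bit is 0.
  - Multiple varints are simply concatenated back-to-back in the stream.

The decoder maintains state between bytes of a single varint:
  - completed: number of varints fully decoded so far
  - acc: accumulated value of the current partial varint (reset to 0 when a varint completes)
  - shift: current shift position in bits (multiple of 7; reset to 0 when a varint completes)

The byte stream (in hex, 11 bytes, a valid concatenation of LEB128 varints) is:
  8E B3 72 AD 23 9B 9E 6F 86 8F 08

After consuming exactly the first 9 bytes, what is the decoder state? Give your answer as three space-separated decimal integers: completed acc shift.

Answer: 3 6 7

Derivation:
byte[0]=0x8E cont=1 payload=0x0E: acc |= 14<<0 -> completed=0 acc=14 shift=7
byte[1]=0xB3 cont=1 payload=0x33: acc |= 51<<7 -> completed=0 acc=6542 shift=14
byte[2]=0x72 cont=0 payload=0x72: varint #1 complete (value=1874318); reset -> completed=1 acc=0 shift=0
byte[3]=0xAD cont=1 payload=0x2D: acc |= 45<<0 -> completed=1 acc=45 shift=7
byte[4]=0x23 cont=0 payload=0x23: varint #2 complete (value=4525); reset -> completed=2 acc=0 shift=0
byte[5]=0x9B cont=1 payload=0x1B: acc |= 27<<0 -> completed=2 acc=27 shift=7
byte[6]=0x9E cont=1 payload=0x1E: acc |= 30<<7 -> completed=2 acc=3867 shift=14
byte[7]=0x6F cont=0 payload=0x6F: varint #3 complete (value=1822491); reset -> completed=3 acc=0 shift=0
byte[8]=0x86 cont=1 payload=0x06: acc |= 6<<0 -> completed=3 acc=6 shift=7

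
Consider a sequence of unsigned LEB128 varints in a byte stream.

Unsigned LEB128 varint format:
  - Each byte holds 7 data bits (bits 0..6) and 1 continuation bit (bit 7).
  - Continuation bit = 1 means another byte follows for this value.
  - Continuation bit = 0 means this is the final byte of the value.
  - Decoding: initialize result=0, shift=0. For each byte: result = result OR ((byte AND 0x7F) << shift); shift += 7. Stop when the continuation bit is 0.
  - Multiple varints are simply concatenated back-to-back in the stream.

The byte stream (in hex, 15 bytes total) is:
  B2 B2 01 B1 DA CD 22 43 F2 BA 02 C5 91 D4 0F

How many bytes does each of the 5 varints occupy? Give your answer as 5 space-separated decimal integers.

Answer: 3 4 1 3 4

Derivation:
  byte[0]=0xB2 cont=1 payload=0x32=50: acc |= 50<<0 -> acc=50 shift=7
  byte[1]=0xB2 cont=1 payload=0x32=50: acc |= 50<<7 -> acc=6450 shift=14
  byte[2]=0x01 cont=0 payload=0x01=1: acc |= 1<<14 -> acc=22834 shift=21 [end]
Varint 1: bytes[0:3] = B2 B2 01 -> value 22834 (3 byte(s))
  byte[3]=0xB1 cont=1 payload=0x31=49: acc |= 49<<0 -> acc=49 shift=7
  byte[4]=0xDA cont=1 payload=0x5A=90: acc |= 90<<7 -> acc=11569 shift=14
  byte[5]=0xCD cont=1 payload=0x4D=77: acc |= 77<<14 -> acc=1273137 shift=21
  byte[6]=0x22 cont=0 payload=0x22=34: acc |= 34<<21 -> acc=72576305 shift=28 [end]
Varint 2: bytes[3:7] = B1 DA CD 22 -> value 72576305 (4 byte(s))
  byte[7]=0x43 cont=0 payload=0x43=67: acc |= 67<<0 -> acc=67 shift=7 [end]
Varint 3: bytes[7:8] = 43 -> value 67 (1 byte(s))
  byte[8]=0xF2 cont=1 payload=0x72=114: acc |= 114<<0 -> acc=114 shift=7
  byte[9]=0xBA cont=1 payload=0x3A=58: acc |= 58<<7 -> acc=7538 shift=14
  byte[10]=0x02 cont=0 payload=0x02=2: acc |= 2<<14 -> acc=40306 shift=21 [end]
Varint 4: bytes[8:11] = F2 BA 02 -> value 40306 (3 byte(s))
  byte[11]=0xC5 cont=1 payload=0x45=69: acc |= 69<<0 -> acc=69 shift=7
  byte[12]=0x91 cont=1 payload=0x11=17: acc |= 17<<7 -> acc=2245 shift=14
  byte[13]=0xD4 cont=1 payload=0x54=84: acc |= 84<<14 -> acc=1378501 shift=21
  byte[14]=0x0F cont=0 payload=0x0F=15: acc |= 15<<21 -> acc=32835781 shift=28 [end]
Varint 5: bytes[11:15] = C5 91 D4 0F -> value 32835781 (4 byte(s))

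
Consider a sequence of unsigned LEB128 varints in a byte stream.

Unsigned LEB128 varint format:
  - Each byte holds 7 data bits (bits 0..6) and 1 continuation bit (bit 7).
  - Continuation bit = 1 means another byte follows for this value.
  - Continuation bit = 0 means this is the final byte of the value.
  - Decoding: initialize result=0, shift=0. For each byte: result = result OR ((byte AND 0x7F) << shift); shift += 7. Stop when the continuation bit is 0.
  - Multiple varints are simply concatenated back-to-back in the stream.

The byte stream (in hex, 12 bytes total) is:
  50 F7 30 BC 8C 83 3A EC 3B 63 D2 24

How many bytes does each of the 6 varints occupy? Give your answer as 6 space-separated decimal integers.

Answer: 1 2 4 2 1 2

Derivation:
  byte[0]=0x50 cont=0 payload=0x50=80: acc |= 80<<0 -> acc=80 shift=7 [end]
Varint 1: bytes[0:1] = 50 -> value 80 (1 byte(s))
  byte[1]=0xF7 cont=1 payload=0x77=119: acc |= 119<<0 -> acc=119 shift=7
  byte[2]=0x30 cont=0 payload=0x30=48: acc |= 48<<7 -> acc=6263 shift=14 [end]
Varint 2: bytes[1:3] = F7 30 -> value 6263 (2 byte(s))
  byte[3]=0xBC cont=1 payload=0x3C=60: acc |= 60<<0 -> acc=60 shift=7
  byte[4]=0x8C cont=1 payload=0x0C=12: acc |= 12<<7 -> acc=1596 shift=14
  byte[5]=0x83 cont=1 payload=0x03=3: acc |= 3<<14 -> acc=50748 shift=21
  byte[6]=0x3A cont=0 payload=0x3A=58: acc |= 58<<21 -> acc=121685564 shift=28 [end]
Varint 3: bytes[3:7] = BC 8C 83 3A -> value 121685564 (4 byte(s))
  byte[7]=0xEC cont=1 payload=0x6C=108: acc |= 108<<0 -> acc=108 shift=7
  byte[8]=0x3B cont=0 payload=0x3B=59: acc |= 59<<7 -> acc=7660 shift=14 [end]
Varint 4: bytes[7:9] = EC 3B -> value 7660 (2 byte(s))
  byte[9]=0x63 cont=0 payload=0x63=99: acc |= 99<<0 -> acc=99 shift=7 [end]
Varint 5: bytes[9:10] = 63 -> value 99 (1 byte(s))
  byte[10]=0xD2 cont=1 payload=0x52=82: acc |= 82<<0 -> acc=82 shift=7
  byte[11]=0x24 cont=0 payload=0x24=36: acc |= 36<<7 -> acc=4690 shift=14 [end]
Varint 6: bytes[10:12] = D2 24 -> value 4690 (2 byte(s))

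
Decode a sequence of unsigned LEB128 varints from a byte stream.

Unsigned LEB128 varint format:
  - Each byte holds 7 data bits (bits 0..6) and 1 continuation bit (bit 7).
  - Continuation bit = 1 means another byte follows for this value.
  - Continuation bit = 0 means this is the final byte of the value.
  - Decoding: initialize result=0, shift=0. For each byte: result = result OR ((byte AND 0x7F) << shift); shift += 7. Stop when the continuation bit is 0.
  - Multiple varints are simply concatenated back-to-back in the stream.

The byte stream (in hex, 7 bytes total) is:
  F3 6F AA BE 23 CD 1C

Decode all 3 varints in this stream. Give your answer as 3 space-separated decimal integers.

Answer: 14323 581418 3661

Derivation:
  byte[0]=0xF3 cont=1 payload=0x73=115: acc |= 115<<0 -> acc=115 shift=7
  byte[1]=0x6F cont=0 payload=0x6F=111: acc |= 111<<7 -> acc=14323 shift=14 [end]
Varint 1: bytes[0:2] = F3 6F -> value 14323 (2 byte(s))
  byte[2]=0xAA cont=1 payload=0x2A=42: acc |= 42<<0 -> acc=42 shift=7
  byte[3]=0xBE cont=1 payload=0x3E=62: acc |= 62<<7 -> acc=7978 shift=14
  byte[4]=0x23 cont=0 payload=0x23=35: acc |= 35<<14 -> acc=581418 shift=21 [end]
Varint 2: bytes[2:5] = AA BE 23 -> value 581418 (3 byte(s))
  byte[5]=0xCD cont=1 payload=0x4D=77: acc |= 77<<0 -> acc=77 shift=7
  byte[6]=0x1C cont=0 payload=0x1C=28: acc |= 28<<7 -> acc=3661 shift=14 [end]
Varint 3: bytes[5:7] = CD 1C -> value 3661 (2 byte(s))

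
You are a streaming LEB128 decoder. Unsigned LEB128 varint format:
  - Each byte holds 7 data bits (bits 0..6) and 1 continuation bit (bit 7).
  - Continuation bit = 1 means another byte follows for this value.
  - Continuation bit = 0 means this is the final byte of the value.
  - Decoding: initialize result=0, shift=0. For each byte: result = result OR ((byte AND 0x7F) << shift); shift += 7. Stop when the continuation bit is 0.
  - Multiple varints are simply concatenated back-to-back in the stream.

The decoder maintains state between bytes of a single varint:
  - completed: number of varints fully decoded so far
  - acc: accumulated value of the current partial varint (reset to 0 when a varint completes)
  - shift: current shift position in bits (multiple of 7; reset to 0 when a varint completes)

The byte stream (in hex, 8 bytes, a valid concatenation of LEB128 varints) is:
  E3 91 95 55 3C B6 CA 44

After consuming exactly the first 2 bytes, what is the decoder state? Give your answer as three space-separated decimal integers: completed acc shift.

Answer: 0 2275 14

Derivation:
byte[0]=0xE3 cont=1 payload=0x63: acc |= 99<<0 -> completed=0 acc=99 shift=7
byte[1]=0x91 cont=1 payload=0x11: acc |= 17<<7 -> completed=0 acc=2275 shift=14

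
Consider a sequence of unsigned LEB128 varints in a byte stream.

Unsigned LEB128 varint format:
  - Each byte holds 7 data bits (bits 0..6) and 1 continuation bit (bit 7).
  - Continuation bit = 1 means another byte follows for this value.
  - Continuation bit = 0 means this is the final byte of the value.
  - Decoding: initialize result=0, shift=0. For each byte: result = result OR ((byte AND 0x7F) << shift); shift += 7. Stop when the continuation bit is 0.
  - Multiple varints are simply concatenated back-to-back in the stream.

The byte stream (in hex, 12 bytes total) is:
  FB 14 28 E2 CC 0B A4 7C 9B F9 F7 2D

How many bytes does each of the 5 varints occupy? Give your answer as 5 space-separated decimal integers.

  byte[0]=0xFB cont=1 payload=0x7B=123: acc |= 123<<0 -> acc=123 shift=7
  byte[1]=0x14 cont=0 payload=0x14=20: acc |= 20<<7 -> acc=2683 shift=14 [end]
Varint 1: bytes[0:2] = FB 14 -> value 2683 (2 byte(s))
  byte[2]=0x28 cont=0 payload=0x28=40: acc |= 40<<0 -> acc=40 shift=7 [end]
Varint 2: bytes[2:3] = 28 -> value 40 (1 byte(s))
  byte[3]=0xE2 cont=1 payload=0x62=98: acc |= 98<<0 -> acc=98 shift=7
  byte[4]=0xCC cont=1 payload=0x4C=76: acc |= 76<<7 -> acc=9826 shift=14
  byte[5]=0x0B cont=0 payload=0x0B=11: acc |= 11<<14 -> acc=190050 shift=21 [end]
Varint 3: bytes[3:6] = E2 CC 0B -> value 190050 (3 byte(s))
  byte[6]=0xA4 cont=1 payload=0x24=36: acc |= 36<<0 -> acc=36 shift=7
  byte[7]=0x7C cont=0 payload=0x7C=124: acc |= 124<<7 -> acc=15908 shift=14 [end]
Varint 4: bytes[6:8] = A4 7C -> value 15908 (2 byte(s))
  byte[8]=0x9B cont=1 payload=0x1B=27: acc |= 27<<0 -> acc=27 shift=7
  byte[9]=0xF9 cont=1 payload=0x79=121: acc |= 121<<7 -> acc=15515 shift=14
  byte[10]=0xF7 cont=1 payload=0x77=119: acc |= 119<<14 -> acc=1965211 shift=21
  byte[11]=0x2D cont=0 payload=0x2D=45: acc |= 45<<21 -> acc=96337051 shift=28 [end]
Varint 5: bytes[8:12] = 9B F9 F7 2D -> value 96337051 (4 byte(s))

Answer: 2 1 3 2 4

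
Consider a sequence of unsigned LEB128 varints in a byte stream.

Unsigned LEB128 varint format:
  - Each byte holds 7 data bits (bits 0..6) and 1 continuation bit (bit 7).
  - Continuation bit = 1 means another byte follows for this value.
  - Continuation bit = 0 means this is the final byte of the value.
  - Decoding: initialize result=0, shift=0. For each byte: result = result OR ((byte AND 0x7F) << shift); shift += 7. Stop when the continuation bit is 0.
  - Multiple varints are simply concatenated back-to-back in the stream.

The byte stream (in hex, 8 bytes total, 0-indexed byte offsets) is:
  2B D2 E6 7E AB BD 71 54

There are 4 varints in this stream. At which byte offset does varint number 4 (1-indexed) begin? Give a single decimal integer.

  byte[0]=0x2B cont=0 payload=0x2B=43: acc |= 43<<0 -> acc=43 shift=7 [end]
Varint 1: bytes[0:1] = 2B -> value 43 (1 byte(s))
  byte[1]=0xD2 cont=1 payload=0x52=82: acc |= 82<<0 -> acc=82 shift=7
  byte[2]=0xE6 cont=1 payload=0x66=102: acc |= 102<<7 -> acc=13138 shift=14
  byte[3]=0x7E cont=0 payload=0x7E=126: acc |= 126<<14 -> acc=2077522 shift=21 [end]
Varint 2: bytes[1:4] = D2 E6 7E -> value 2077522 (3 byte(s))
  byte[4]=0xAB cont=1 payload=0x2B=43: acc |= 43<<0 -> acc=43 shift=7
  byte[5]=0xBD cont=1 payload=0x3D=61: acc |= 61<<7 -> acc=7851 shift=14
  byte[6]=0x71 cont=0 payload=0x71=113: acc |= 113<<14 -> acc=1859243 shift=21 [end]
Varint 3: bytes[4:7] = AB BD 71 -> value 1859243 (3 byte(s))
  byte[7]=0x54 cont=0 payload=0x54=84: acc |= 84<<0 -> acc=84 shift=7 [end]
Varint 4: bytes[7:8] = 54 -> value 84 (1 byte(s))

Answer: 7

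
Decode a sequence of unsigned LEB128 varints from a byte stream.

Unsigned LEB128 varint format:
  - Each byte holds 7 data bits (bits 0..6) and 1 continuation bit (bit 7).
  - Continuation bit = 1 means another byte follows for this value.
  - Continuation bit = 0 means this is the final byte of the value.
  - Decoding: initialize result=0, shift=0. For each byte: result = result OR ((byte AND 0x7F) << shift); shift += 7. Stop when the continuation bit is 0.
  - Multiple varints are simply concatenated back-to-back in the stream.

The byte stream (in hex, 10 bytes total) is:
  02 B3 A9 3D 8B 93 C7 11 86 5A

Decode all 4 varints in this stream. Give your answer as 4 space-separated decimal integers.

Answer: 2 1004723 36817291 11526

Derivation:
  byte[0]=0x02 cont=0 payload=0x02=2: acc |= 2<<0 -> acc=2 shift=7 [end]
Varint 1: bytes[0:1] = 02 -> value 2 (1 byte(s))
  byte[1]=0xB3 cont=1 payload=0x33=51: acc |= 51<<0 -> acc=51 shift=7
  byte[2]=0xA9 cont=1 payload=0x29=41: acc |= 41<<7 -> acc=5299 shift=14
  byte[3]=0x3D cont=0 payload=0x3D=61: acc |= 61<<14 -> acc=1004723 shift=21 [end]
Varint 2: bytes[1:4] = B3 A9 3D -> value 1004723 (3 byte(s))
  byte[4]=0x8B cont=1 payload=0x0B=11: acc |= 11<<0 -> acc=11 shift=7
  byte[5]=0x93 cont=1 payload=0x13=19: acc |= 19<<7 -> acc=2443 shift=14
  byte[6]=0xC7 cont=1 payload=0x47=71: acc |= 71<<14 -> acc=1165707 shift=21
  byte[7]=0x11 cont=0 payload=0x11=17: acc |= 17<<21 -> acc=36817291 shift=28 [end]
Varint 3: bytes[4:8] = 8B 93 C7 11 -> value 36817291 (4 byte(s))
  byte[8]=0x86 cont=1 payload=0x06=6: acc |= 6<<0 -> acc=6 shift=7
  byte[9]=0x5A cont=0 payload=0x5A=90: acc |= 90<<7 -> acc=11526 shift=14 [end]
Varint 4: bytes[8:10] = 86 5A -> value 11526 (2 byte(s))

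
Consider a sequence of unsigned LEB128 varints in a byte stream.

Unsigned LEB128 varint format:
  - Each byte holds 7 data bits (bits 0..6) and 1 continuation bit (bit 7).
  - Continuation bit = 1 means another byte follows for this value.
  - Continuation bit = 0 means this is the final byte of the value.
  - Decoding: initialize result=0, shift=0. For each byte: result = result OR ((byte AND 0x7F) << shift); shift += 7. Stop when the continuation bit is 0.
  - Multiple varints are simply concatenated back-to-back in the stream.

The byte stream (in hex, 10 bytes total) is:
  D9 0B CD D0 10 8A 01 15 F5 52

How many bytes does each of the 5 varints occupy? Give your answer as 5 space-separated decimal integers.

  byte[0]=0xD9 cont=1 payload=0x59=89: acc |= 89<<0 -> acc=89 shift=7
  byte[1]=0x0B cont=0 payload=0x0B=11: acc |= 11<<7 -> acc=1497 shift=14 [end]
Varint 1: bytes[0:2] = D9 0B -> value 1497 (2 byte(s))
  byte[2]=0xCD cont=1 payload=0x4D=77: acc |= 77<<0 -> acc=77 shift=7
  byte[3]=0xD0 cont=1 payload=0x50=80: acc |= 80<<7 -> acc=10317 shift=14
  byte[4]=0x10 cont=0 payload=0x10=16: acc |= 16<<14 -> acc=272461 shift=21 [end]
Varint 2: bytes[2:5] = CD D0 10 -> value 272461 (3 byte(s))
  byte[5]=0x8A cont=1 payload=0x0A=10: acc |= 10<<0 -> acc=10 shift=7
  byte[6]=0x01 cont=0 payload=0x01=1: acc |= 1<<7 -> acc=138 shift=14 [end]
Varint 3: bytes[5:7] = 8A 01 -> value 138 (2 byte(s))
  byte[7]=0x15 cont=0 payload=0x15=21: acc |= 21<<0 -> acc=21 shift=7 [end]
Varint 4: bytes[7:8] = 15 -> value 21 (1 byte(s))
  byte[8]=0xF5 cont=1 payload=0x75=117: acc |= 117<<0 -> acc=117 shift=7
  byte[9]=0x52 cont=0 payload=0x52=82: acc |= 82<<7 -> acc=10613 shift=14 [end]
Varint 5: bytes[8:10] = F5 52 -> value 10613 (2 byte(s))

Answer: 2 3 2 1 2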